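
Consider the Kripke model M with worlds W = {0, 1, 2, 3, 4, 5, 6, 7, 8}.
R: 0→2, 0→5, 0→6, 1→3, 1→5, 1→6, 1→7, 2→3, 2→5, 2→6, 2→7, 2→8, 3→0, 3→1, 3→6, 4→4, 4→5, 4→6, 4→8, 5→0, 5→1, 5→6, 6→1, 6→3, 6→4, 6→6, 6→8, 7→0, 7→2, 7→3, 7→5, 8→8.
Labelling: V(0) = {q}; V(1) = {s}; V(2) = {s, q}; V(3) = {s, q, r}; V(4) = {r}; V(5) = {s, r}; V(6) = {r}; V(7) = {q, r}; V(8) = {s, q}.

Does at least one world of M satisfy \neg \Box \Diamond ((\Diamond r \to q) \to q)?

No

Let φ = \neg \Box \Diamond ((\Diamond r \to q) \to q). Evaluate φ at each world:
  0 (successors {2, 5, 6}): φ is false.
  1 (successors {3, 5, 6, 7}): φ is false.
  2 (successors {3, 5, 6, 7, 8}): φ is false.
  3 (successors {0, 1, 6}): φ is false.
  4 (successors {4, 5, 6, 8}): φ is false.
  5 (successors {0, 1, 6}): φ is false.
  6 (successors {1, 3, 4, 6, 8}): φ is false.
  7 (successors {0, 2, 3, 5}): φ is false.
  8 (successors {8}): φ is false.
For instance, at 2:
  At 2: \Box \Diamond ((\Diamond r \to q) \to q) is true, so \neg \Box \Diamond ((\Diamond r \to q) \to q) is false.
    At 2: \Box \Diamond ((\Diamond r \to q) \to q) requires \Diamond ((\Diamond r \to q) \to q) at every successor {3, 5, 6, 7, 8}.
      At 3: \Diamond ((\Diamond r \to q) \to q) is true.
      At 5: \Diamond ((\Diamond r \to q) \to q) is true.
      At 6: \Diamond ((\Diamond r \to q) \to q) is true.
      At 7: \Diamond ((\Diamond r \to q) \to q) is true.
      At 8: \Diamond ((\Diamond r \to q) \to q) is true.
    So \Box \Diamond ((\Diamond r \to q) \to q) is true at 2.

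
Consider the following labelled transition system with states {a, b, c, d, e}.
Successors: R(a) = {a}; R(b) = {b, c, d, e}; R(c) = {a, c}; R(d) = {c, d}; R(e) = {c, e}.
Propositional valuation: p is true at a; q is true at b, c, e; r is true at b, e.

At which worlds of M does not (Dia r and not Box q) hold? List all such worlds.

Let φ = not (Dia r and not Box q). Evaluate φ at each world:
  a (successors {a}): φ is true.
  b (successors {b, c, d, e}): φ is false.
  c (successors {a, c}): φ is true.
  d (successors {c, d}): φ is true.
  e (successors {c, e}): φ is true.
For instance, at c:
  At c: Dia r and not Box q is false, so not (Dia r and not Box q) is true.
    At c: Dia r is false, not Box q is true, so Dia r and not Box q is false.
      At c: Dia r requires r at some successor in {a, c}.
        At a: r is false.
        At c: r is false.
      So Dia r is false at c.
      At c: Box q is false, so not Box q is true.
Satisfying worlds: {a, c, d, e}

a, c, d, e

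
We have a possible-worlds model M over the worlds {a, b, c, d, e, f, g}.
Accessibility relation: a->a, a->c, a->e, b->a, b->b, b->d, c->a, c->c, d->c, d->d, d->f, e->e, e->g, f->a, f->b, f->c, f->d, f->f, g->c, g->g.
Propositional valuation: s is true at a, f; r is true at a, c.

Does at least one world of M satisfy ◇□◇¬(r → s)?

Yes

Recall that □ψ holds at a world iff ψ holds at every accessible world, and ◇ψ holds iff ψ holds at some accessible world.
Let φ = ◇□◇¬(r → s). Evaluate φ at each world:
  a (successors {a, c, e}): φ is true.
  b (successors {a, b, d}): φ is true.
  c (successors {a, c}): φ is true.
  d (successors {c, d, f}): φ is true.
  e (successors {e, g}): φ is true.
  f (successors {a, b, c, d, f}): φ is true.
  g (successors {c, g}): φ is true.
Detail at a (witness):
  At a: ◇□◇¬(r → s) requires □◇¬(r → s) at some successor in {a, c, e}.
    □◇¬(r → s) holds at c, so ◇□◇¬(r → s) is true at a.
      At c: □◇¬(r → s) requires ◇¬(r → s) at every successor {a, c}.
        At a: ◇¬(r → s) is true.
        At c: ◇¬(r → s) is true.
      So □◇¬(r → s) is true at c.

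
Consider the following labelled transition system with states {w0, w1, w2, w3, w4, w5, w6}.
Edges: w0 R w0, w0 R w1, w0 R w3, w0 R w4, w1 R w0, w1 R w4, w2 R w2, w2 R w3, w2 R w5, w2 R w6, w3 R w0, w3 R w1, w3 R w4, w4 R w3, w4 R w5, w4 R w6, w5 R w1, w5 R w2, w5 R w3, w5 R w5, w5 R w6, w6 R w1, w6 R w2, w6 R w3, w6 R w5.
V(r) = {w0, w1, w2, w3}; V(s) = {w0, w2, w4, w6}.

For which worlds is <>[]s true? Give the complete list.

w0, w3, w5, w6

Recall that []ψ holds at a world iff ψ holds at every accessible world, and <>ψ holds iff ψ holds at some accessible world.
Let φ = <>[]s. Evaluate φ at each world:
  w0 (successors {w0, w1, w3, w4}): φ is true.
  w1 (successors {w0, w4}): φ is false.
  w2 (successors {w2, w3, w5, w6}): φ is false.
  w3 (successors {w0, w1, w4}): φ is true.
  w4 (successors {w3, w5, w6}): φ is false.
  w5 (successors {w1, w2, w3, w5, w6}): φ is true.
  w6 (successors {w1, w2, w3, w5}): φ is true.
For instance, at w6:
  At w6: <>[]s requires []s at some successor in {w1, w2, w3, w5}.
    []s holds at w1, so <>[]s is true at w6.
      At w1: []s requires s at every successor {w0, w4}.
        At w0: s is true.
        At w4: s is true.
      So []s is true at w1.
Satisfying worlds: {w0, w3, w5, w6}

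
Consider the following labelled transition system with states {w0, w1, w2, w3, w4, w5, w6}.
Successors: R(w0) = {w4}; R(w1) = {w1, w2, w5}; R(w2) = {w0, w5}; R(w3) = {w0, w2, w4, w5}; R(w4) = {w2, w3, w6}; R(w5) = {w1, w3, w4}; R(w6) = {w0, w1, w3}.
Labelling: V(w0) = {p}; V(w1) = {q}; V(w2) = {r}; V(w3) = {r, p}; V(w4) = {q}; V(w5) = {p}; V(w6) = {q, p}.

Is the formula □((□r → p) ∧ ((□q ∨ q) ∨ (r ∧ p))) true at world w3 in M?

No

At w3: □((□r → p) ∧ ((□q ∨ q) ∨ (r ∧ p))) requires (□r → p) ∧ ((□q ∨ q) ∨ (r ∧ p)) at every successor {w0, w2, w4, w5}.
  (□r → p) ∧ ((□q ∨ q) ∨ (r ∧ p)) fails at w2, so □((□r → p) ∧ ((□q ∨ q) ∨ (r ∧ p))) is false at w3.
    At w2: □r → p is true, (□q ∨ q) ∨ (r ∧ p) is false, so (□r → p) ∧ ((□q ∨ q) ∨ (r ∧ p)) is false.
      At w2: □r is false, p is false, so □r → p is true.
      At w2: □q ∨ q is false, r ∧ p is false, so (□q ∨ q) ∨ (r ∧ p) is false.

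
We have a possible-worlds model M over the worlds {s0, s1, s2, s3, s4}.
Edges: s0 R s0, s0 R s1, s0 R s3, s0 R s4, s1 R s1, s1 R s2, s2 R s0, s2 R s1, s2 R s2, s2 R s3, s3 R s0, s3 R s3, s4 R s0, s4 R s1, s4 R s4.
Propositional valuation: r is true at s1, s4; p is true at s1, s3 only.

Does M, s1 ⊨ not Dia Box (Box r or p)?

Yes

At s1: Dia Box (Box r or p) is false, so not Dia Box (Box r or p) is true.
  At s1: Dia Box (Box r or p) requires Box (Box r or p) at some successor in {s1, s2}.
    At s1: Box (Box r or p) is false.
    At s2: Box (Box r or p) is false.
  So Dia Box (Box r or p) is false at s1.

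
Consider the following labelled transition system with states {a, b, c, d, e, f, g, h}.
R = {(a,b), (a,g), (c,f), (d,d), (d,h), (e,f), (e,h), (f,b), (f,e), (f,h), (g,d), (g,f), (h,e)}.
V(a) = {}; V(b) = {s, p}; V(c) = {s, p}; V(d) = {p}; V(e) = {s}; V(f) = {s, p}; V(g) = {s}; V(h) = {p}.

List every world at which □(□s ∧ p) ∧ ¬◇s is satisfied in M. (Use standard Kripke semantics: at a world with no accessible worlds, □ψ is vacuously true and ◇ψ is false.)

Recall that □ψ holds at a world iff ψ holds at every accessible world, and ◇ψ holds iff ψ holds at some accessible world.
Let φ = □(□s ∧ p) ∧ ¬◇s. Evaluate φ at each world:
  a (successors {b, g}): φ is false.
  b (successors ∅): φ is true.
  c (successors {f}): φ is false.
  d (successors {d, h}): φ is false.
  e (successors {f, h}): φ is false.
  f (successors {b, e, h}): φ is false.
  g (successors {d, f}): φ is false.
  h (successors {e}): φ is false.
For instance, at h:
  At h: □(□s ∧ p) is false, ¬◇s is false, so □(□s ∧ p) ∧ ¬◇s is false.
    At h: □(□s ∧ p) requires □s ∧ p at every successor {e}.
      □s ∧ p fails at e, so □(□s ∧ p) is false at h.
    At h: ◇s is true, so ¬◇s is false.
      At h: ◇s requires s at some successor in {e}.
        s holds at e, so ◇s is true at h.
Satisfying worlds: {b}

b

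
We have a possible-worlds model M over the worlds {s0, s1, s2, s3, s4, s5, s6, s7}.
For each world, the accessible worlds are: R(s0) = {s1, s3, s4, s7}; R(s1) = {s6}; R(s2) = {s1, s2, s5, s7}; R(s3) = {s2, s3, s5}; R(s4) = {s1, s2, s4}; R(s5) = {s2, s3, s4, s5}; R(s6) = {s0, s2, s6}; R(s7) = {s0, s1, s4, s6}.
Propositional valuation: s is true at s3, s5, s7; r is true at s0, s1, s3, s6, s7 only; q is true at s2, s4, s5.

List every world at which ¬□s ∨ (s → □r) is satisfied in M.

s0, s1, s2, s3, s4, s5, s6, s7

Let φ = ¬□s ∨ (s → □r). Evaluate φ at each world:
  s0 (successors {s1, s3, s4, s7}): φ is true.
  s1 (successors {s6}): φ is true.
  s2 (successors {s1, s2, s5, s7}): φ is true.
  s3 (successors {s2, s3, s5}): φ is true.
  s4 (successors {s1, s2, s4}): φ is true.
  s5 (successors {s2, s3, s4, s5}): φ is true.
  s6 (successors {s0, s2, s6}): φ is true.
  s7 (successors {s0, s1, s4, s6}): φ is true.
For instance, at s3:
  At s3: ¬□s is true, s → □r is false, so ¬□s ∨ (s → □r) is true.
    At s3: □s is false, so ¬□s is true.
      At s3: □s requires s at every successor {s2, s3, s5}.
        s fails at s2, so □s is false at s3.
    At s3: s is true, □r is false, so s → □r is false.
      At s3: □r requires r at every successor {s2, s3, s5}.
        r fails at s2, so □r is false at s3.
Satisfying worlds: {s0, s1, s2, s3, s4, s5, s6, s7}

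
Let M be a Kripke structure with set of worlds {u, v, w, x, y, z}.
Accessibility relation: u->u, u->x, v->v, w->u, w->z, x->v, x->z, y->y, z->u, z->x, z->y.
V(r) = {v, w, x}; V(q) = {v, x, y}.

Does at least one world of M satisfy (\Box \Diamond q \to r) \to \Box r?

Let φ = (\Box \Diamond q \to r) \to \Box r. Evaluate φ at each world:
  u (successors {u, x}): φ is true.
  v (successors {v}): φ is true.
  w (successors {u, z}): φ is false.
  x (successors {v, z}): φ is false.
  y (successors {y}): φ is true.
  z (successors {u, x, y}): φ is true.
Detail at u (witness):
  At u: \Box \Diamond q \to r is false, \Box r is false, so (\Box \Diamond q \to r) \to \Box r is true.
    At u: \Box \Diamond q is true, r is false, so \Box \Diamond q \to r is false.
      At u: \Box \Diamond q requires \Diamond q at every successor {u, x}.
        At u: \Diamond q is true.
        At x: \Diamond q is true.
      So \Box \Diamond q is true at u.
    At u: \Box r requires r at every successor {u, x}.
      r fails at u, so \Box r is false at u.

Yes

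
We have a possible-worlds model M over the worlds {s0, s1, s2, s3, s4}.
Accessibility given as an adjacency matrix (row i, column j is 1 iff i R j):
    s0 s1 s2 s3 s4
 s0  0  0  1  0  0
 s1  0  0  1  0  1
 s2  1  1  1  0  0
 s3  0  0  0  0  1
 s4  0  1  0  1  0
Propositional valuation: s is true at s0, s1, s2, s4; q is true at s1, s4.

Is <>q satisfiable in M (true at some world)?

Recall that <>ψ holds at a world iff ψ holds at some accessible world.
Let φ = <>q. Evaluate φ at each world:
  s0 (successors {s2}): φ is false.
  s1 (successors {s2, s4}): φ is true.
  s2 (successors {s0, s1, s2}): φ is true.
  s3 (successors {s4}): φ is true.
  s4 (successors {s1, s3}): φ is true.
Detail at s1 (witness):
  At s1: <>q requires q at some successor in {s2, s4}.
    q holds at s4, so <>q is true at s1.

Yes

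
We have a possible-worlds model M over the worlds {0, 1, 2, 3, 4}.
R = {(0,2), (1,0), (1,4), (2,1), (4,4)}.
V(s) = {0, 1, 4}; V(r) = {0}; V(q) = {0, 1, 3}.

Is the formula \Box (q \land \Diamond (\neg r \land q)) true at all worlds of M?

No

Let φ = \Box (q \land \Diamond (\neg r \land q)). Evaluate φ at each world:
  0 (successors {2}): φ is false.
  1 (successors {0, 4}): φ is false.
  2 (successors {1}): φ is false.
  3 (successors ∅): φ is true.
  4 (successors {4}): φ is false.
Detail at 0 (counterexample):
  At 0: \Box (q \land \Diamond (\neg r \land q)) requires q \land \Diamond (\neg r \land q) at every successor {2}.
    q \land \Diamond (\neg r \land q) fails at 2, so \Box (q \land \Diamond (\neg r \land q)) is false at 0.
      At 2: q is false, \Diamond (\neg r \land q) is true, so q \land \Diamond (\neg r \land q) is false.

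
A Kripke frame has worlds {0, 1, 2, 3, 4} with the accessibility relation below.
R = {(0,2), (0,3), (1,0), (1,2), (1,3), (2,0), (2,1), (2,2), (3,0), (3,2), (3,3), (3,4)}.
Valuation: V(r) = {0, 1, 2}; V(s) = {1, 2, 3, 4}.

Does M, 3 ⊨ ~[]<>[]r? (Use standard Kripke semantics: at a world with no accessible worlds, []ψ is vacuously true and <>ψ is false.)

At 3: []<>[]r is false, so ~[]<>[]r is true.
  At 3: []<>[]r requires <>[]r at every successor {0, 2, 3, 4}.
    <>[]r fails at 4, so []<>[]r is false at 3.
      At 4: no accessible worlds, so <>[]r is false.

Yes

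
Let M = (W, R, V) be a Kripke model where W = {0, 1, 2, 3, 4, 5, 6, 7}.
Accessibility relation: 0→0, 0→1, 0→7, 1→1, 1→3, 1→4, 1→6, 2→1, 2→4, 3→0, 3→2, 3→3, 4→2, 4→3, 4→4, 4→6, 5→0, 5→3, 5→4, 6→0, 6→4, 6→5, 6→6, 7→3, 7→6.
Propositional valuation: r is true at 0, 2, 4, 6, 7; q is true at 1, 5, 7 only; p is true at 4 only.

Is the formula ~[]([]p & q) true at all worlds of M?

Let φ = ~[]([]p & q). Evaluate φ at each world:
  0 (successors {0, 1, 7}): φ is true.
  1 (successors {1, 3, 4, 6}): φ is true.
  2 (successors {1, 4}): φ is true.
  3 (successors {0, 2, 3}): φ is true.
  4 (successors {2, 3, 4, 6}): φ is true.
  5 (successors {0, 3, 4}): φ is true.
  6 (successors {0, 4, 5, 6}): φ is true.
  7 (successors {3, 6}): φ is true.
For instance, at 0:
  At 0: []([]p & q) is false, so ~[]([]p & q) is true.
    At 0: []([]p & q) requires []p & q at every successor {0, 1, 7}.
      []p & q fails at 0, so []([]p & q) is false at 0.

Yes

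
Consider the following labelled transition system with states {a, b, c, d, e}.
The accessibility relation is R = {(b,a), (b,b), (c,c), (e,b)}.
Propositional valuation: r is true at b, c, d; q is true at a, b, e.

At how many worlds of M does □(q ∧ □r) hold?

2

Let φ = □(q ∧ □r). Evaluate φ at each world:
  a (successors ∅): φ is true.
  b (successors {a, b}): φ is false.
  c (successors {c}): φ is false.
  d (successors ∅): φ is true.
  e (successors {b}): φ is false.
For instance, at c:
  At c: □(q ∧ □r) requires q ∧ □r at every successor {c}.
    q ∧ □r fails at c, so □(q ∧ □r) is false at c.
      At c: q is false, □r is true, so q ∧ □r is false.
Satisfying worlds: {a, d}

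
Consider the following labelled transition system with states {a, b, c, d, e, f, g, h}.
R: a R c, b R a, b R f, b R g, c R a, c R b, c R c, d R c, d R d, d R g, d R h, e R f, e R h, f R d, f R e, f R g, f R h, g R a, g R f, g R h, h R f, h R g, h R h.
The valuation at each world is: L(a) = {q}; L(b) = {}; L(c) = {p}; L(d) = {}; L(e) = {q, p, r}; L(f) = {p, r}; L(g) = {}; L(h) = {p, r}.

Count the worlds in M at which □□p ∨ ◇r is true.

6

Let φ = □□p ∨ ◇r. Evaluate φ at each world:
  a (successors {c}): φ is false.
  b (successors {a, f, g}): φ is true.
  c (successors {a, b, c}): φ is false.
  d (successors {c, d, g, h}): φ is true.
  e (successors {f, h}): φ is true.
  f (successors {d, e, g, h}): φ is true.
  g (successors {a, f, h}): φ is true.
  h (successors {f, g, h}): φ is true.
For instance, at f:
  At f: □□p is false, ◇r is true, so □□p ∨ ◇r is true.
    At f: □□p requires □p at every successor {d, e, g, h}.
      □p fails at d, so □□p is false at f.
    At f: ◇r requires r at some successor in {d, e, g, h}.
      r holds at e, so ◇r is true at f.
Satisfying worlds: {b, d, e, f, g, h}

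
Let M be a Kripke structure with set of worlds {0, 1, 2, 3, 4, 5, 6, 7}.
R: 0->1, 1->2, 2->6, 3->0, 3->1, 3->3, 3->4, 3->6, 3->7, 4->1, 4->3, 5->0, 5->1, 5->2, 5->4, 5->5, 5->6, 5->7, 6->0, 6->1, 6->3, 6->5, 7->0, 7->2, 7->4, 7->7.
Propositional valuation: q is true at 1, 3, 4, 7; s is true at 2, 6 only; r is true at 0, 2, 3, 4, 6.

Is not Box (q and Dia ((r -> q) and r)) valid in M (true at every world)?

Yes

Let φ = not Box (q and Dia ((r -> q) and r)). Evaluate φ at each world:
  0 (successors {1}): φ is true.
  1 (successors {2}): φ is true.
  2 (successors {6}): φ is true.
  3 (successors {0, 1, 3, 4, 6, 7}): φ is true.
  4 (successors {1, 3}): φ is true.
  5 (successors {0, 1, 2, 4, 5, 6, 7}): φ is true.
  6 (successors {0, 1, 3, 5}): φ is true.
  7 (successors {0, 2, 4, 7}): φ is true.
For instance, at 5:
  At 5: Box (q and Dia ((r -> q) and r)) is false, so not Box (q and Dia ((r -> q) and r)) is true.
    At 5: Box (q and Dia ((r -> q) and r)) requires q and Dia ((r -> q) and r) at every successor {0, 1, 2, 4, 5, 6, 7}.
      q and Dia ((r -> q) and r) fails at 0, so Box (q and Dia ((r -> q) and r)) is false at 5.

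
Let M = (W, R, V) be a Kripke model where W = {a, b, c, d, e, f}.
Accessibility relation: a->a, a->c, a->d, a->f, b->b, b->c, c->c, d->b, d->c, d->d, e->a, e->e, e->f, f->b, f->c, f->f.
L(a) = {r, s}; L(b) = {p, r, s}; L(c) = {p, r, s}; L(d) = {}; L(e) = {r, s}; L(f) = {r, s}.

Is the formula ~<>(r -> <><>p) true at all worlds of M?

No

Let φ = ~<>(r -> <><>p). Evaluate φ at each world:
  a (successors {a, c, d, f}): φ is false.
  b (successors {b, c}): φ is false.
  c (successors {c}): φ is false.
  d (successors {b, c, d}): φ is false.
  e (successors {a, e, f}): φ is false.
  f (successors {b, c, f}): φ is false.
Detail at a (counterexample):
  At a: <>(r -> <><>p) is true, so ~<>(r -> <><>p) is false.
    At a: <>(r -> <><>p) requires r -> <><>p at some successor in {a, c, d, f}.
      r -> <><>p holds at a, so <>(r -> <><>p) is true at a.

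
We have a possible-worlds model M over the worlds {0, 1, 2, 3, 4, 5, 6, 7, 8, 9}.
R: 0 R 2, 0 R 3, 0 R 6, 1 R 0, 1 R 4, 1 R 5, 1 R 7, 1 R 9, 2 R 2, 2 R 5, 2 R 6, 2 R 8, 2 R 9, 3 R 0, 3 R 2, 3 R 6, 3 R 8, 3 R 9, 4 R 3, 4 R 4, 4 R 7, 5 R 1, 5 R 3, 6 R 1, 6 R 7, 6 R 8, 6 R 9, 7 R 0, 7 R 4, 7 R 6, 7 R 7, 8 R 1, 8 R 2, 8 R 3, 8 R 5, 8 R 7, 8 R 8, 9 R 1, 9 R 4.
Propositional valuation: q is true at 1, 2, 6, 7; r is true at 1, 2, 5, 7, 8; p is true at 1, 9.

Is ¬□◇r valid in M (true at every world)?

Recall that □ψ holds at a world iff ψ holds at every accessible world, and ◇ψ holds iff ψ holds at some accessible world.
Let φ = ¬□◇r. Evaluate φ at each world:
  0 (successors {2, 3, 6}): φ is false.
  1 (successors {0, 4, 5, 7, 9}): φ is false.
  2 (successors {2, 5, 6, 8, 9}): φ is false.
  3 (successors {0, 2, 6, 8, 9}): φ is false.
  4 (successors {3, 4, 7}): φ is false.
  5 (successors {1, 3}): φ is false.
  6 (successors {1, 7, 8, 9}): φ is false.
  7 (successors {0, 4, 6, 7}): φ is false.
  8 (successors {1, 2, 3, 5, 7, 8}): φ is false.
  9 (successors {1, 4}): φ is false.
Detail at 0 (counterexample):
  At 0: □◇r is true, so ¬□◇r is false.
    At 0: □◇r requires ◇r at every successor {2, 3, 6}.
      At 2: ◇r is true.
      At 3: ◇r is true.
      At 6: ◇r is true.
    So □◇r is true at 0.

No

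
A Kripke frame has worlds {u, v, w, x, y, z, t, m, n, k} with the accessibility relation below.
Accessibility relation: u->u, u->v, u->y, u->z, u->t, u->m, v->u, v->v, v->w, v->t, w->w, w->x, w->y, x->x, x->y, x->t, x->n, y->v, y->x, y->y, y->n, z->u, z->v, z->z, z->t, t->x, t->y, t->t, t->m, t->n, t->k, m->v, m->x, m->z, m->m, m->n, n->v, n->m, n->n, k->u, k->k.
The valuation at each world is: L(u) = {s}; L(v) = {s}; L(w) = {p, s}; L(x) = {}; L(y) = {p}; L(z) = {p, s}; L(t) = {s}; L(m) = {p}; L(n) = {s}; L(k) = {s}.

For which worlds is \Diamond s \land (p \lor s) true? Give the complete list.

Recall that \Diamond ψ holds at a world iff ψ holds at some accessible world.
Let φ = \Diamond s \land (p \lor s). Evaluate φ at each world:
  u (successors {u, v, y, z, t, m}): φ is true.
  v (successors {u, v, w, t}): φ is true.
  w (successors {w, x, y}): φ is true.
  x (successors {x, y, t, n}): φ is false.
  y (successors {v, x, y, n}): φ is true.
  z (successors {u, v, z, t}): φ is true.
  t (successors {x, y, t, m, n, k}): φ is true.
  m (successors {v, x, z, m, n}): φ is true.
  n (successors {v, m, n}): φ is true.
  k (successors {u, k}): φ is true.
For instance, at z:
  At z: \Diamond s is true, p \lor s is true, so \Diamond s \land (p \lor s) is true.
    At z: \Diamond s requires s at some successor in {u, v, z, t}.
      s holds at u, so \Diamond s is true at z.
Satisfying worlds: {u, v, w, y, z, t, m, n, k}

u, v, w, y, z, t, m, n, k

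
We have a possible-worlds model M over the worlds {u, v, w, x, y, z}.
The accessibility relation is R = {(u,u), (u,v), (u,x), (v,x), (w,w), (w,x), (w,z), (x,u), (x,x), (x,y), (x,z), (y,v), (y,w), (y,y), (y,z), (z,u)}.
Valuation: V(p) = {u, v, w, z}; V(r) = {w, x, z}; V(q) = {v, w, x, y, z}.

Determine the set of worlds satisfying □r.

v, w

Let φ = □r. Evaluate φ at each world:
  u (successors {u, v, x}): φ is false.
  v (successors {x}): φ is true.
  w (successors {w, x, z}): φ is true.
  x (successors {u, x, y, z}): φ is false.
  y (successors {v, w, y, z}): φ is false.
  z (successors {u}): φ is false.
For instance, at y:
  At y: □r requires r at every successor {v, w, y, z}.
    r fails at v, so □r is false at y.
Satisfying worlds: {v, w}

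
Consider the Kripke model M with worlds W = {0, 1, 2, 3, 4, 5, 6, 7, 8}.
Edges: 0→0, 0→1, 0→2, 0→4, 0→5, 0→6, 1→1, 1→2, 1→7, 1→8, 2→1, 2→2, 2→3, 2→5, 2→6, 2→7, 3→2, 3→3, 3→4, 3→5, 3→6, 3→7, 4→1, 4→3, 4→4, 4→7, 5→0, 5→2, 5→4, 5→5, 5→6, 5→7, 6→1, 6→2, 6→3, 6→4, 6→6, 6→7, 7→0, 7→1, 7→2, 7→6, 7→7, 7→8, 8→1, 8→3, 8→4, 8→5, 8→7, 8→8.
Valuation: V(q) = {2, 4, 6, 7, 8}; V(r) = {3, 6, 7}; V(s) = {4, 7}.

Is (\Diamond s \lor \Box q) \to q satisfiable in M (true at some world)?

Yes

Recall that \Box ψ holds at a world iff ψ holds at every accessible world, and \Diamond ψ holds iff ψ holds at some accessible world.
Let φ = (\Diamond s \lor \Box q) \to q. Evaluate φ at each world:
  0 (successors {0, 1, 2, 4, 5, 6}): φ is false.
  1 (successors {1, 2, 7, 8}): φ is false.
  2 (successors {1, 2, 3, 5, 6, 7}): φ is true.
  3 (successors {2, 3, 4, 5, 6, 7}): φ is false.
  4 (successors {1, 3, 4, 7}): φ is true.
  5 (successors {0, 2, 4, 5, 6, 7}): φ is false.
  6 (successors {1, 2, 3, 4, 6, 7}): φ is true.
  7 (successors {0, 1, 2, 6, 7, 8}): φ is true.
  8 (successors {1, 3, 4, 5, 7, 8}): φ is true.
Detail at 2 (witness):
  At 2: \Diamond s \lor \Box q is true, q is true, so (\Diamond s \lor \Box q) \to q is true.
    At 2: \Diamond s is true, \Box q is false, so \Diamond s \lor \Box q is true.
      At 2: \Diamond s requires s at some successor in {1, 2, 3, 5, 6, 7}.
        s holds at 7, so \Diamond s is true at 2.
      At 2: \Box q requires q at every successor {1, 2, 3, 5, 6, 7}.
        q fails at 1, so \Box q is false at 2.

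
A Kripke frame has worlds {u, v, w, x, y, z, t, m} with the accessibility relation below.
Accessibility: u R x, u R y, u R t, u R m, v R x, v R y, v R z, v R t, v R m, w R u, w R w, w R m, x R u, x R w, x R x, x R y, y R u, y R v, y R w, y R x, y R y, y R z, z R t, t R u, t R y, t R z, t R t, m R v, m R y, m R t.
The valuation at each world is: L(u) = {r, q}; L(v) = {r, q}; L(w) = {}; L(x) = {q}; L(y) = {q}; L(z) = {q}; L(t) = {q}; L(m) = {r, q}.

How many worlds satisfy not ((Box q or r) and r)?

5

Let φ = not ((Box q or r) and r). Evaluate φ at each world:
  u (successors {x, y, t, m}): φ is false.
  v (successors {x, y, z, t, m}): φ is false.
  w (successors {u, w, m}): φ is true.
  x (successors {u, w, x, y}): φ is true.
  y (successors {u, v, w, x, y, z}): φ is true.
  z (successors {t}): φ is true.
  t (successors {u, y, z, t}): φ is true.
  m (successors {v, y, t}): φ is false.
For instance, at w:
  At w: (Box q or r) and r is false, so not ((Box q or r) and r) is true.
    At w: Box q or r is false, r is false, so (Box q or r) and r is false.
      At w: Box q is false, r is false, so Box q or r is false.
Satisfying worlds: {w, x, y, z, t}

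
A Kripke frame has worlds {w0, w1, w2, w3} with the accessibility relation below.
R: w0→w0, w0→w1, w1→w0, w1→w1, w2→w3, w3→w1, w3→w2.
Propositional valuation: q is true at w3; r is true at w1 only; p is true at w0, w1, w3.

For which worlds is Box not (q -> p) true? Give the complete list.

Let φ = Box not (q -> p). Evaluate φ at each world:
  w0 (successors {w0, w1}): φ is false.
  w1 (successors {w0, w1}): φ is false.
  w2 (successors {w3}): φ is false.
  w3 (successors {w1, w2}): φ is false.
For instance, at w1:
  At w1: Box not (q -> p) requires not (q -> p) at every successor {w0, w1}.
    not (q -> p) fails at w0, so Box not (q -> p) is false at w1.
Satisfying worlds: none.

none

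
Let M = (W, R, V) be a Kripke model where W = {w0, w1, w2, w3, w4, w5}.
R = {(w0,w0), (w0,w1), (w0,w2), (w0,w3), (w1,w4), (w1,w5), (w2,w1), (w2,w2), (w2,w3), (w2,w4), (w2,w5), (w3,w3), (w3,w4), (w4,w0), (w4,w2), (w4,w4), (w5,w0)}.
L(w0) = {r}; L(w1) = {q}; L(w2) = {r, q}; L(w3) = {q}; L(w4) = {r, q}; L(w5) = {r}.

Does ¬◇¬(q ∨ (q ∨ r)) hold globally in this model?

Yes

Let φ = ¬◇¬(q ∨ (q ∨ r)). Evaluate φ at each world:
  w0 (successors {w0, w1, w2, w3}): φ is true.
  w1 (successors {w4, w5}): φ is true.
  w2 (successors {w1, w2, w3, w4, w5}): φ is true.
  w3 (successors {w3, w4}): φ is true.
  w4 (successors {w0, w2, w4}): φ is true.
  w5 (successors {w0}): φ is true.
For instance, at w2:
  At w2: ◇¬(q ∨ (q ∨ r)) is false, so ¬◇¬(q ∨ (q ∨ r)) is true.
    At w2: ◇¬(q ∨ (q ∨ r)) requires ¬(q ∨ (q ∨ r)) at some successor in {w1, w2, w3, w4, w5}.
      At w1: ¬(q ∨ (q ∨ r)) is false.
      At w2: ¬(q ∨ (q ∨ r)) is false.
      At w3: ¬(q ∨ (q ∨ r)) is false.
      At w4: ¬(q ∨ (q ∨ r)) is false.
      At w5: ¬(q ∨ (q ∨ r)) is false.
    So ◇¬(q ∨ (q ∨ r)) is false at w2.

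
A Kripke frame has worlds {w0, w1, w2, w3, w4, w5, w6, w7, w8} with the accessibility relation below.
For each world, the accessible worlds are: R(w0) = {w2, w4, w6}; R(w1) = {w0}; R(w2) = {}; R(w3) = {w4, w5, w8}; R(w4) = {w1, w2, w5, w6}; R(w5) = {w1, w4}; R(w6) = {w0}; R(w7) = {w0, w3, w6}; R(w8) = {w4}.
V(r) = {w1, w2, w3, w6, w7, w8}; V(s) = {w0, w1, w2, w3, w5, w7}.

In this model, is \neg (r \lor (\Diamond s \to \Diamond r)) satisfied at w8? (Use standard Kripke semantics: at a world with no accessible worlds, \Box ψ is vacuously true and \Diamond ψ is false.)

No

At w8: r \lor (\Diamond s \to \Diamond r) is true, so \neg (r \lor (\Diamond s \to \Diamond r)) is false.
  At w8: r is true, \Diamond s \to \Diamond r is true, so r \lor (\Diamond s \to \Diamond r) is true.
    At w8: \Diamond s is false, \Diamond r is false, so \Diamond s \to \Diamond r is true.
      At w8: \Diamond s requires s at some successor in {w4}.
        At w4: s is false.
      So \Diamond s is false at w8.
      At w8: \Diamond r requires r at some successor in {w4}.
        At w4: r is false.
      So \Diamond r is false at w8.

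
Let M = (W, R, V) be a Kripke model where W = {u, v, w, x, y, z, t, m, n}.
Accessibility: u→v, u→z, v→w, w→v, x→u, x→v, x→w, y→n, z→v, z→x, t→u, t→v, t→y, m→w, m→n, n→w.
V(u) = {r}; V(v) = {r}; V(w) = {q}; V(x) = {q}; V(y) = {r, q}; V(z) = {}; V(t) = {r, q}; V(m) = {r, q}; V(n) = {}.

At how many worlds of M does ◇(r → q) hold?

Let φ = ◇(r → q). Evaluate φ at each world:
  u (successors {v, z}): φ is true.
  v (successors {w}): φ is true.
  w (successors {v}): φ is false.
  x (successors {u, v, w}): φ is true.
  y (successors {n}): φ is true.
  z (successors {v, x}): φ is true.
  t (successors {u, v, y}): φ is true.
  m (successors {w, n}): φ is true.
  n (successors {w}): φ is true.
For instance, at n:
  At n: ◇(r → q) requires r → q at some successor in {w}.
    r → q holds at w, so ◇(r → q) is true at n.
Satisfying worlds: {u, v, x, y, z, t, m, n}

8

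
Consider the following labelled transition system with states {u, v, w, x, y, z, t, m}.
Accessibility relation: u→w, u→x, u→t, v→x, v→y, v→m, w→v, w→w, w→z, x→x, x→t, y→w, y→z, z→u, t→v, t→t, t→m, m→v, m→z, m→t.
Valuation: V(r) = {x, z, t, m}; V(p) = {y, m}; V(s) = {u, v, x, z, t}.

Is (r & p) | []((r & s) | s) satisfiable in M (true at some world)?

Yes

Let φ = (r & p) | []((r & s) | s). Evaluate φ at each world:
  u (successors {w, x, t}): φ is false.
  v (successors {x, y, m}): φ is false.
  w (successors {v, w, z}): φ is false.
  x (successors {x, t}): φ is true.
  y (successors {w, z}): φ is false.
  z (successors {u}): φ is true.
  t (successors {v, t, m}): φ is false.
  m (successors {v, z, t}): φ is true.
Detail at x (witness):
  At x: r & p is false, []((r & s) | s) is true, so (r & p) | []((r & s) | s) is true.
    At x: []((r & s) | s) requires (r & s) | s at every successor {x, t}.
      At x: (r & s) | s is true.
      At t: (r & s) | s is true.
    So []((r & s) | s) is true at x.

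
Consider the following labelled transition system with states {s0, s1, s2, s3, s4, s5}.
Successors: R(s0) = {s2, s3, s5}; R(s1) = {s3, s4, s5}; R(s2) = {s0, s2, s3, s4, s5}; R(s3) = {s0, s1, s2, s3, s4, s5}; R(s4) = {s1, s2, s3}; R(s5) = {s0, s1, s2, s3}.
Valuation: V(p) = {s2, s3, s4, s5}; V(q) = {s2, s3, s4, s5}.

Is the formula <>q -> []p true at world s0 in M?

Yes

Recall that []ψ holds at a world iff ψ holds at every accessible world, and <>ψ holds iff ψ holds at some accessible world.
At s0: <>q is true, []p is true, so <>q -> []p is true.
  At s0: <>q requires q at some successor in {s2, s3, s5}.
    q holds at s2, so <>q is true at s0.
  At s0: []p requires p at every successor {s2, s3, s5}.
    At s2: p is true.
    At s3: p is true.
    At s5: p is true.
  So []p is true at s0.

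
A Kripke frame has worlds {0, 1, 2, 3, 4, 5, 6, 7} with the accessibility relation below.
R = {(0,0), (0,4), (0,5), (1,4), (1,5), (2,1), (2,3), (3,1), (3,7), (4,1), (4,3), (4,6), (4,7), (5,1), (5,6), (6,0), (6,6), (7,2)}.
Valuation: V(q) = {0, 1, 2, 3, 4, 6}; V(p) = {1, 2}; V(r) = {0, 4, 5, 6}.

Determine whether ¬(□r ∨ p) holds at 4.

At 4: □r ∨ p is false, so ¬(□r ∨ p) is true.
  At 4: □r is false, p is false, so □r ∨ p is false.
    At 4: □r requires r at every successor {1, 3, 6, 7}.
      r fails at 1, so □r is false at 4.

Yes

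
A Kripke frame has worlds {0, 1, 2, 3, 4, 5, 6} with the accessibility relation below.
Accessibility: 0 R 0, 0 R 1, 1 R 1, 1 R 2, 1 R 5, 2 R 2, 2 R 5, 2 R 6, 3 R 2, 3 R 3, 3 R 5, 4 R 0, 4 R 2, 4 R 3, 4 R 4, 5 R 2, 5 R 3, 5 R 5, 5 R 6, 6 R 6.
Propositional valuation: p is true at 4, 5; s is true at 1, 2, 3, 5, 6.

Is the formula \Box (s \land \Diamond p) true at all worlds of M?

Let φ = \Box (s \land \Diamond p). Evaluate φ at each world:
  0 (successors {0, 1}): φ is false.
  1 (successors {1, 2, 5}): φ is true.
  2 (successors {2, 5, 6}): φ is false.
  3 (successors {2, 3, 5}): φ is true.
  4 (successors {0, 2, 3, 4}): φ is false.
  5 (successors {2, 3, 5, 6}): φ is false.
  6 (successors {6}): φ is false.
Detail at 0 (counterexample):
  At 0: \Box (s \land \Diamond p) requires s \land \Diamond p at every successor {0, 1}.
    s \land \Diamond p fails at 0, so \Box (s \land \Diamond p) is false at 0.
      At 0: s is false, \Diamond p is false, so s \land \Diamond p is false.

No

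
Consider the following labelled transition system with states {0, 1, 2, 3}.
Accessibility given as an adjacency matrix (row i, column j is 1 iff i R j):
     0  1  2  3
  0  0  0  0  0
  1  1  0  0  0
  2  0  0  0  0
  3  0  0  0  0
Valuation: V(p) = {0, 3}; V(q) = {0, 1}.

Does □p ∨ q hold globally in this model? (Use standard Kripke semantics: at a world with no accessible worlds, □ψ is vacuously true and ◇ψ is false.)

Yes

Let φ = □p ∨ q. Evaluate φ at each world:
  0 (successors ∅): φ is true.
  1 (successors {0}): φ is true.
  2 (successors ∅): φ is true.
  3 (successors ∅): φ is true.
For instance, at 1:
  At 1: □p is true, q is true, so □p ∨ q is true.
    At 1: □p requires p at every successor {0}.
      At 0: p is true.
    So □p is true at 1.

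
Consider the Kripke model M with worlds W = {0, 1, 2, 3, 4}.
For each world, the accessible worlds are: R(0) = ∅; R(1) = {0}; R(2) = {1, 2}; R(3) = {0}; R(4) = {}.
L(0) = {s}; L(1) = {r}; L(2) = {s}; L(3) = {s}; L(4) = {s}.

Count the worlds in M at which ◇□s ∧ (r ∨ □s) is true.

2

Let φ = ◇□s ∧ (r ∨ □s). Evaluate φ at each world:
  0 (successors ∅): φ is false.
  1 (successors {0}): φ is true.
  2 (successors {1, 2}): φ is false.
  3 (successors {0}): φ is true.
  4 (successors ∅): φ is false.
For instance, at 1:
  At 1: ◇□s is true, r ∨ □s is true, so ◇□s ∧ (r ∨ □s) is true.
    At 1: ◇□s requires □s at some successor in {0}.
      □s holds at 0, so ◇□s is true at 1.
    At 1: r is true, □s is true, so r ∨ □s is true.
      At 1: □s requires s at every successor {0}.
        At 0: s is true.
      So □s is true at 1.
Satisfying worlds: {1, 3}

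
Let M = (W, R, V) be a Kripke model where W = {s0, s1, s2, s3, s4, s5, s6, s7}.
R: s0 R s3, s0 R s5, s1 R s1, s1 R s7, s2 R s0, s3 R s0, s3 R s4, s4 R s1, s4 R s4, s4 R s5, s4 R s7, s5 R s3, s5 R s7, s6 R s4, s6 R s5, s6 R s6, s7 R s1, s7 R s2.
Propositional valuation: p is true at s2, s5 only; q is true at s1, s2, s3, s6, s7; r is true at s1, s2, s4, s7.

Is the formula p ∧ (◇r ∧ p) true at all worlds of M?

Let φ = p ∧ (◇r ∧ p). Evaluate φ at each world:
  s0 (successors {s3, s5}): φ is false.
  s1 (successors {s1, s7}): φ is false.
  s2 (successors {s0}): φ is false.
  s3 (successors {s0, s4}): φ is false.
  s4 (successors {s1, s4, s5, s7}): φ is false.
  s5 (successors {s3, s7}): φ is true.
  s6 (successors {s4, s5, s6}): φ is false.
  s7 (successors {s1, s2}): φ is false.
Detail at s0 (counterexample):
  At s0: p is false, ◇r ∧ p is false, so p ∧ (◇r ∧ p) is false.
    At s0: ◇r is false, p is false, so ◇r ∧ p is false.
      At s0: ◇r requires r at some successor in {s3, s5}.
        At s3: r is false.
        At s5: r is false.
      So ◇r is false at s0.

No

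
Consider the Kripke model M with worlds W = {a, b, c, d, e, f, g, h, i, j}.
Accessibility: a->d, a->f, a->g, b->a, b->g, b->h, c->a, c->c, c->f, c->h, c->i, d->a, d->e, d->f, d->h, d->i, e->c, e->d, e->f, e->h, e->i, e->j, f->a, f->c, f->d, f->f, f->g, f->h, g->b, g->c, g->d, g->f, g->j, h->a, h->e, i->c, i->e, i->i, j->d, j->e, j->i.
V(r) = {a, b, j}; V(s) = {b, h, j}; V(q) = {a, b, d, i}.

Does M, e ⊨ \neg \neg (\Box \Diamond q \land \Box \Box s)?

No

At e: \neg (\Box \Diamond q \land \Box \Box s) is true, so \neg \neg (\Box \Diamond q \land \Box \Box s) is false.
  At e: \Box \Diamond q \land \Box \Box s is false, so \neg (\Box \Diamond q \land \Box \Box s) is true.
    At e: \Box \Diamond q is true, \Box \Box s is false, so \Box \Diamond q \land \Box \Box s is false.
      At e: \Box \Diamond q requires \Diamond q at every successor {c, d, f, h, i, j}.
        At c: \Diamond q is true.
        At d: \Diamond q is true.
        At f: \Diamond q is true.
        At h: \Diamond q is true.
        At i: \Diamond q is true.
        At j: \Diamond q is true.
      So \Box \Diamond q is true at e.
      At e: \Box \Box s requires \Box s at every successor {c, d, f, h, i, j}.
        \Box s fails at c, so \Box \Box s is false at e.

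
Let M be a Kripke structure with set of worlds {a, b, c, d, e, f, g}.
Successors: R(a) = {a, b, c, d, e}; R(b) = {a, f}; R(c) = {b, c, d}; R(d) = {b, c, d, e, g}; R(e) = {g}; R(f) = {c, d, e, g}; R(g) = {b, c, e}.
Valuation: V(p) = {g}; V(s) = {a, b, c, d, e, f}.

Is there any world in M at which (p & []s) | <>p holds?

Let φ = (p & []s) | <>p. Evaluate φ at each world:
  a (successors {a, b, c, d, e}): φ is false.
  b (successors {a, f}): φ is false.
  c (successors {b, c, d}): φ is false.
  d (successors {b, c, d, e, g}): φ is true.
  e (successors {g}): φ is true.
  f (successors {c, d, e, g}): φ is true.
  g (successors {b, c, e}): φ is true.
Detail at d (witness):
  At d: p & []s is false, <>p is true, so (p & []s) | <>p is true.
    At d: p is false, []s is false, so p & []s is false.
      At d: []s requires s at every successor {b, c, d, e, g}.
        s fails at g, so []s is false at d.
    At d: <>p requires p at some successor in {b, c, d, e, g}.
      p holds at g, so <>p is true at d.

Yes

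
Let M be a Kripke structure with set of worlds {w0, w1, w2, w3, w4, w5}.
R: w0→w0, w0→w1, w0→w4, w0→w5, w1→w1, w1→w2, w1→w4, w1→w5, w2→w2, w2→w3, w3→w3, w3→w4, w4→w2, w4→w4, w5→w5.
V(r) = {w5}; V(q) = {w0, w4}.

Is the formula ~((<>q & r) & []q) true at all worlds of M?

Yes

Recall that []ψ holds at a world iff ψ holds at every accessible world, and <>ψ holds iff ψ holds at some accessible world.
Let φ = ~((<>q & r) & []q). Evaluate φ at each world:
  w0 (successors {w0, w1, w4, w5}): φ is true.
  w1 (successors {w1, w2, w4, w5}): φ is true.
  w2 (successors {w2, w3}): φ is true.
  w3 (successors {w3, w4}): φ is true.
  w4 (successors {w2, w4}): φ is true.
  w5 (successors {w5}): φ is true.
For instance, at w0:
  At w0: (<>q & r) & []q is false, so ~((<>q & r) & []q) is true.
    At w0: <>q & r is false, []q is false, so (<>q & r) & []q is false.
      At w0: <>q is true, r is false, so <>q & r is false.
      At w0: []q requires q at every successor {w0, w1, w4, w5}.
        q fails at w1, so []q is false at w0.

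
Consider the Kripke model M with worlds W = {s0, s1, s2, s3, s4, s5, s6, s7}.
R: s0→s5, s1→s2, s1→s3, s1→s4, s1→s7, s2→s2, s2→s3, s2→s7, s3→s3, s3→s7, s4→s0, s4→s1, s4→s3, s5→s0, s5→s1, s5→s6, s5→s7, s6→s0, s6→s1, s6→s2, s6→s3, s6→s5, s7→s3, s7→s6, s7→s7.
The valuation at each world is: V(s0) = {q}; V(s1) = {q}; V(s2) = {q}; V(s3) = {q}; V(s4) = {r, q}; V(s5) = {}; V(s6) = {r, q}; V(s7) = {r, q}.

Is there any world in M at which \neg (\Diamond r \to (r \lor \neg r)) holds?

No

Let φ = \neg (\Diamond r \to (r \lor \neg r)). Evaluate φ at each world:
  s0 (successors {s5}): φ is false.
  s1 (successors {s2, s3, s4, s7}): φ is false.
  s2 (successors {s2, s3, s7}): φ is false.
  s3 (successors {s3, s7}): φ is false.
  s4 (successors {s0, s1, s3}): φ is false.
  s5 (successors {s0, s1, s6, s7}): φ is false.
  s6 (successors {s0, s1, s2, s3, s5}): φ is false.
  s7 (successors {s3, s6, s7}): φ is false.
For instance, at s0:
  At s0: \Diamond r \to (r \lor \neg r) is true, so \neg (\Diamond r \to (r \lor \neg r)) is false.
    At s0: \Diamond r is false, r \lor \neg r is true, so \Diamond r \to (r \lor \neg r) is true.
      At s0: \Diamond r requires r at some successor in {s5}.
        At s5: r is false.
      So \Diamond r is false at s0.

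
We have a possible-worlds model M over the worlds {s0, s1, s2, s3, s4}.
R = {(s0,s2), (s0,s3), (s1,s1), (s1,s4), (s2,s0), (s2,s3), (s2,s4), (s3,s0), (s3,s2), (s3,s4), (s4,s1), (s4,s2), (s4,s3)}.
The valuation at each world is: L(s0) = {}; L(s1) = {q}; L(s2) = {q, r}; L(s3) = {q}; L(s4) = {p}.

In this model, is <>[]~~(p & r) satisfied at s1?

No

At s1: <>[]~~(p & r) requires []~~(p & r) at some successor in {s1, s4}.
  At s1: []~~(p & r) is false.
  At s4: []~~(p & r) is false.
So <>[]~~(p & r) is false at s1.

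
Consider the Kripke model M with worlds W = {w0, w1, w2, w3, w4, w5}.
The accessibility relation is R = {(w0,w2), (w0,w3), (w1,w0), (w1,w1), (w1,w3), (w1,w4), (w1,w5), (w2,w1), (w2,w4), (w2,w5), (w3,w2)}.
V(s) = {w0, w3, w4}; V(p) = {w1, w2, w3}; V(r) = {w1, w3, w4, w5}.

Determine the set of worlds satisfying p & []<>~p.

w3

Let φ = p & []<>~p. Evaluate φ at each world:
  w0 (successors {w2, w3}): φ is false.
  w1 (successors {w0, w1, w3, w4, w5}): φ is false.
  w2 (successors {w1, w4, w5}): φ is false.
  w3 (successors {w2}): φ is true.
  w4 (successors ∅): φ is false.
  w5 (successors ∅): φ is false.
For instance, at w0:
  At w0: p is false, []<>~p is false, so p & []<>~p is false.
    At w0: []<>~p requires <>~p at every successor {w2, w3}.
      <>~p fails at w3, so []<>~p is false at w0.
Satisfying worlds: {w3}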